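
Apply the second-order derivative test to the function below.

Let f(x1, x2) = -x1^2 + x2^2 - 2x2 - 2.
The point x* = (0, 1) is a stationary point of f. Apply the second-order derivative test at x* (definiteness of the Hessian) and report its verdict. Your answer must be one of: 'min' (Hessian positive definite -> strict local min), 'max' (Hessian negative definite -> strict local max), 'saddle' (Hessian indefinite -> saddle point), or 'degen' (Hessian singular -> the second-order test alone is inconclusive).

Compute the Hessian H = grad^2 f:
  H = [[-2, 0], [0, 2]]
Verify stationarity: grad f(x*) = H x* + g = (0, 0).
Eigenvalues of H: -2, 2.
Eigenvalues have mixed signs, so H is indefinite -> x* is a saddle point.

saddle


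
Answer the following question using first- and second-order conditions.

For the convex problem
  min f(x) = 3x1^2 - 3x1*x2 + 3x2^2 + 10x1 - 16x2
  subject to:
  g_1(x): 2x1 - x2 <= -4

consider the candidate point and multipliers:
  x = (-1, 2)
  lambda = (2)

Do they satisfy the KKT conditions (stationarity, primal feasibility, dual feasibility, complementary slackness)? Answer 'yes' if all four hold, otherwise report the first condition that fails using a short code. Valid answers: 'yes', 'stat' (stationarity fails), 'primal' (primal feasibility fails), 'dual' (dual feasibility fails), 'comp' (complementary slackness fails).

Gradient of f: grad f(x) = Q x + c = (-2, -1)
Constraint values g_i(x) = a_i^T x - b_i:
  g_1((-1, 2)) = 0
Stationarity residual: grad f(x) + sum_i lambda_i a_i = (2, -3)
  -> stationarity FAILS
Primal feasibility (all g_i <= 0): OK
Dual feasibility (all lambda_i >= 0): OK
Complementary slackness (lambda_i * g_i(x) = 0 for all i): OK

Verdict: the first failing condition is stationarity -> stat.

stat


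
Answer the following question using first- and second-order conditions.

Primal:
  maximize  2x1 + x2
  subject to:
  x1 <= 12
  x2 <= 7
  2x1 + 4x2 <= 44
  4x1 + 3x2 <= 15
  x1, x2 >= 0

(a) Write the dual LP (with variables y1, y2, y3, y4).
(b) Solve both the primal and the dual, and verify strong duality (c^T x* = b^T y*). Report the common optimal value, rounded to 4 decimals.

The standard primal-dual pair for 'max c^T x s.t. A x <= b, x >= 0' is:
  Dual:  min b^T y  s.t.  A^T y >= c,  y >= 0.

So the dual LP is:
  minimize  12y1 + 7y2 + 44y3 + 15y4
  subject to:
    y1 + 2y3 + 4y4 >= 2
    y2 + 4y3 + 3y4 >= 1
    y1, y2, y3, y4 >= 0

Solving the primal: x* = (3.75, 0).
  primal value c^T x* = 7.5.
Solving the dual: y* = (0, 0, 0, 0.5).
  dual value b^T y* = 7.5.
Strong duality: c^T x* = b^T y*. Confirmed.

7.5


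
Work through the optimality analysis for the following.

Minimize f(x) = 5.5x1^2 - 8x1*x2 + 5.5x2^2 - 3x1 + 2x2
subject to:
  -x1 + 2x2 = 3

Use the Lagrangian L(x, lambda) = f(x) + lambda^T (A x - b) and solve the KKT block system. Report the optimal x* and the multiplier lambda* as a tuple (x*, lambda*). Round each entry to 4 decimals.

Form the Lagrangian:
  L(x, lambda) = (1/2) x^T Q x + c^T x + lambda^T (A x - b)
Stationarity (grad_x L = 0): Q x + c + A^T lambda = 0.
Primal feasibility: A x = b.

This gives the KKT block system:
  [ Q   A^T ] [ x     ]   [-c ]
  [ A    0  ] [ lambda ] = [ b ]

Solving the linear system:
  x*      = (1, 2)
  lambda* = (-8)
  f(x*)   = 12.5

x* = (1, 2), lambda* = (-8)


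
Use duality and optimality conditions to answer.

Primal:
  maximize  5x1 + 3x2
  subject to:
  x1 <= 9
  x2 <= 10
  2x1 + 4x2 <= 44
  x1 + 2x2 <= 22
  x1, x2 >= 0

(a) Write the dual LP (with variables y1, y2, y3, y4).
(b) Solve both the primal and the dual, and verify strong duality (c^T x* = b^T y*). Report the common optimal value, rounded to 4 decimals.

The standard primal-dual pair for 'max c^T x s.t. A x <= b, x >= 0' is:
  Dual:  min b^T y  s.t.  A^T y >= c,  y >= 0.

So the dual LP is:
  minimize  9y1 + 10y2 + 44y3 + 22y4
  subject to:
    y1 + 2y3 + y4 >= 5
    y2 + 4y3 + 2y4 >= 3
    y1, y2, y3, y4 >= 0

Solving the primal: x* = (9, 6.5).
  primal value c^T x* = 64.5.
Solving the dual: y* = (3.5, 0, 0.75, 0).
  dual value b^T y* = 64.5.
Strong duality: c^T x* = b^T y*. Confirmed.

64.5


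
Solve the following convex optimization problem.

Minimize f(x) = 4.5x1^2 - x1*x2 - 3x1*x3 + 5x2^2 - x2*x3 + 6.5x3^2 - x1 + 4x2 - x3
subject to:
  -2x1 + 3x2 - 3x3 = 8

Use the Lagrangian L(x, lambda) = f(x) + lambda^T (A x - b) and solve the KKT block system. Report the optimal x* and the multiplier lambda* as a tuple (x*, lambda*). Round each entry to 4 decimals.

Form the Lagrangian:
  L(x, lambda) = (1/2) x^T Q x + c^T x + lambda^T (A x - b)
Stationarity (grad_x L = 0): Q x + c + A^T lambda = 0.
Primal feasibility: A x = b.

This gives the KKT block system:
  [ Q   A^T ] [ x     ]   [-c ]
  [ A    0  ] [ lambda ] = [ b ]

Solving the linear system:
  x*      = (-1.1917, 0.7, -1.1722)
  lambda* = (-4.4545)
  f(x*)   = 20.3999

x* = (-1.1917, 0.7, -1.1722), lambda* = (-4.4545)


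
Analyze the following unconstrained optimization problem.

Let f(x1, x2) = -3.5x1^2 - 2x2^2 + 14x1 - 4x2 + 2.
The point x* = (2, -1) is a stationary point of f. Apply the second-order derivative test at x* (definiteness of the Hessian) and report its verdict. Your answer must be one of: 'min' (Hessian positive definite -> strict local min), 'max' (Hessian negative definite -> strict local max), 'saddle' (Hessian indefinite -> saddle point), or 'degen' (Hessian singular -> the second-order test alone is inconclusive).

Compute the Hessian H = grad^2 f:
  H = [[-7, 0], [0, -4]]
Verify stationarity: grad f(x*) = H x* + g = (0, 0).
Eigenvalues of H: -7, -4.
Both eigenvalues < 0, so H is negative definite -> x* is a strict local max.

max


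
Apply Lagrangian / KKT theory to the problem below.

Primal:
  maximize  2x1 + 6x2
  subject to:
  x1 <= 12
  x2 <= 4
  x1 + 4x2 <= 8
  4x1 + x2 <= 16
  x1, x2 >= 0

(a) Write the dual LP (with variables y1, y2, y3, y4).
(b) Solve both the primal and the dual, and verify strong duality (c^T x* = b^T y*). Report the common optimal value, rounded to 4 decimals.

The standard primal-dual pair for 'max c^T x s.t. A x <= b, x >= 0' is:
  Dual:  min b^T y  s.t.  A^T y >= c,  y >= 0.

So the dual LP is:
  minimize  12y1 + 4y2 + 8y3 + 16y4
  subject to:
    y1 + y3 + 4y4 >= 2
    y2 + 4y3 + y4 >= 6
    y1, y2, y3, y4 >= 0

Solving the primal: x* = (3.7333, 1.0667).
  primal value c^T x* = 13.8667.
Solving the dual: y* = (0, 0, 1.4667, 0.1333).
  dual value b^T y* = 13.8667.
Strong duality: c^T x* = b^T y*. Confirmed.

13.8667


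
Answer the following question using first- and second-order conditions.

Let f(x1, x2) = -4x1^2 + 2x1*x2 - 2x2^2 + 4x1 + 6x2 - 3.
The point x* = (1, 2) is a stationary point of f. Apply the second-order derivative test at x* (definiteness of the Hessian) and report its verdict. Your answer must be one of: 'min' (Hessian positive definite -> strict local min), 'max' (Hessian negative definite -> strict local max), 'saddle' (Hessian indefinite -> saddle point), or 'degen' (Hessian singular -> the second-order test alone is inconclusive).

Compute the Hessian H = grad^2 f:
  H = [[-8, 2], [2, -4]]
Verify stationarity: grad f(x*) = H x* + g = (0, 0).
Eigenvalues of H: -8.8284, -3.1716.
Both eigenvalues < 0, so H is negative definite -> x* is a strict local max.

max


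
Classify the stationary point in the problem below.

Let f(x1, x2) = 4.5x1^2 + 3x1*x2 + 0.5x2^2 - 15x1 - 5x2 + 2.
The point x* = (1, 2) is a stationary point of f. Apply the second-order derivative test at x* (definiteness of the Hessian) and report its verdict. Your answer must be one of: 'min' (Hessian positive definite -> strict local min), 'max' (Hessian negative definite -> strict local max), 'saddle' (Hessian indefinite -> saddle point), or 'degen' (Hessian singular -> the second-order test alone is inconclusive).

Compute the Hessian H = grad^2 f:
  H = [[9, 3], [3, 1]]
Verify stationarity: grad f(x*) = H x* + g = (0, 0).
Eigenvalues of H: 0, 10.
H has a zero eigenvalue (singular; positive semidefinite but not definite), so H is neither positive definite, negative definite, nor indefinite. The second-order test alone is inconclusive -> degen.
(Indeed, f is constant along the null direction of H through x*, so x* is not a strict local extremum.)

degen


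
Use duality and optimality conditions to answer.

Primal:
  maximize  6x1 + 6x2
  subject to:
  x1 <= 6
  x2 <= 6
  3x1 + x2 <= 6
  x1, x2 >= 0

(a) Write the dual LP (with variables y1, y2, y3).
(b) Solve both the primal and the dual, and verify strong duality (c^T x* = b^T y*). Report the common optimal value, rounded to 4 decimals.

The standard primal-dual pair for 'max c^T x s.t. A x <= b, x >= 0' is:
  Dual:  min b^T y  s.t.  A^T y >= c,  y >= 0.

So the dual LP is:
  minimize  6y1 + 6y2 + 6y3
  subject to:
    y1 + 3y3 >= 6
    y2 + y3 >= 6
    y1, y2, y3 >= 0

Solving the primal: x* = (0, 6).
  primal value c^T x* = 36.
Solving the dual: y* = (0, 4, 2).
  dual value b^T y* = 36.
Strong duality: c^T x* = b^T y*. Confirmed.

36


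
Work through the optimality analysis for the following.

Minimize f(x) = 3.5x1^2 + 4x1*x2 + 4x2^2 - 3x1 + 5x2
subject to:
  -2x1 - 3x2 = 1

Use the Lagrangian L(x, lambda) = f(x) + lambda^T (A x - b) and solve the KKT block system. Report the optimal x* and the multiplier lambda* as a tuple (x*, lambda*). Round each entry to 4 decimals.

Form the Lagrangian:
  L(x, lambda) = (1/2) x^T Q x + c^T x + lambda^T (A x - b)
Stationarity (grad_x L = 0): Q x + c + A^T lambda = 0.
Primal feasibility: A x = b.

This gives the KKT block system:
  [ Q   A^T ] [ x     ]   [-c ]
  [ A    0  ] [ lambda ] = [ b ]

Solving the linear system:
  x*      = (1.1277, -1.0851)
  lambda* = (0.2766)
  f(x*)   = -4.5426

x* = (1.1277, -1.0851), lambda* = (0.2766)


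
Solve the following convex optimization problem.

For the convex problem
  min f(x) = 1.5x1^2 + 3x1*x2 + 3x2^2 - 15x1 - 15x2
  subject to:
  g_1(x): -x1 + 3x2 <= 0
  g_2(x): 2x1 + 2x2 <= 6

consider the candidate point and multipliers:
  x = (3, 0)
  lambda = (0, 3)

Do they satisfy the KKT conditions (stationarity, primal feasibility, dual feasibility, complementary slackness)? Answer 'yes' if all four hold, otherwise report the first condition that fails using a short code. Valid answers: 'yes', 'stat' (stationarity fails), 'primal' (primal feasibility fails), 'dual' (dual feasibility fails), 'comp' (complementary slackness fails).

Gradient of f: grad f(x) = Q x + c = (-6, -6)
Constraint values g_i(x) = a_i^T x - b_i:
  g_1((3, 0)) = -3
  g_2((3, 0)) = 0
Stationarity residual: grad f(x) + sum_i lambda_i a_i = (0, 0)
  -> stationarity OK
Primal feasibility (all g_i <= 0): OK
Dual feasibility (all lambda_i >= 0): OK
Complementary slackness (lambda_i * g_i(x) = 0 for all i): OK

Verdict: yes, KKT holds.

yes


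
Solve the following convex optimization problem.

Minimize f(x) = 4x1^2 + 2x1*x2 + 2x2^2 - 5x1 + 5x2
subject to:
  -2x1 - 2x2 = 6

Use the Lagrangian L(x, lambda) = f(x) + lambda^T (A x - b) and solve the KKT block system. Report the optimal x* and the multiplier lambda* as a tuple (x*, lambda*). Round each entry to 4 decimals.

Form the Lagrangian:
  L(x, lambda) = (1/2) x^T Q x + c^T x + lambda^T (A x - b)
Stationarity (grad_x L = 0): Q x + c + A^T lambda = 0.
Primal feasibility: A x = b.

This gives the KKT block system:
  [ Q   A^T ] [ x     ]   [-c ]
  [ A    0  ] [ lambda ] = [ b ]

Solving the linear system:
  x*      = (0.5, -3.5)
  lambda* = (-4)
  f(x*)   = 2

x* = (0.5, -3.5), lambda* = (-4)


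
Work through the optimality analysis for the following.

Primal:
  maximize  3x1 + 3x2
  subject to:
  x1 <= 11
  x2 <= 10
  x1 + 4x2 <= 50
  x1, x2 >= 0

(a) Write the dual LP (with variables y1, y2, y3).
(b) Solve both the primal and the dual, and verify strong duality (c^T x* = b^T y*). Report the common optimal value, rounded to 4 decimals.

The standard primal-dual pair for 'max c^T x s.t. A x <= b, x >= 0' is:
  Dual:  min b^T y  s.t.  A^T y >= c,  y >= 0.

So the dual LP is:
  minimize  11y1 + 10y2 + 50y3
  subject to:
    y1 + y3 >= 3
    y2 + 4y3 >= 3
    y1, y2, y3 >= 0

Solving the primal: x* = (11, 9.75).
  primal value c^T x* = 62.25.
Solving the dual: y* = (2.25, 0, 0.75).
  dual value b^T y* = 62.25.
Strong duality: c^T x* = b^T y*. Confirmed.

62.25


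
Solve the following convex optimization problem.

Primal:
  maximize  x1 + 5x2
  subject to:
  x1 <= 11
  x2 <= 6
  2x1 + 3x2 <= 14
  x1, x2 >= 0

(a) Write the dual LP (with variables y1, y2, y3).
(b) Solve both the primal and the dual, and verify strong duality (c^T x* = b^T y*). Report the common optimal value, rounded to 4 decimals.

The standard primal-dual pair for 'max c^T x s.t. A x <= b, x >= 0' is:
  Dual:  min b^T y  s.t.  A^T y >= c,  y >= 0.

So the dual LP is:
  minimize  11y1 + 6y2 + 14y3
  subject to:
    y1 + 2y3 >= 1
    y2 + 3y3 >= 5
    y1, y2, y3 >= 0

Solving the primal: x* = (0, 4.6667).
  primal value c^T x* = 23.3333.
Solving the dual: y* = (0, 0, 1.6667).
  dual value b^T y* = 23.3333.
Strong duality: c^T x* = b^T y*. Confirmed.

23.3333


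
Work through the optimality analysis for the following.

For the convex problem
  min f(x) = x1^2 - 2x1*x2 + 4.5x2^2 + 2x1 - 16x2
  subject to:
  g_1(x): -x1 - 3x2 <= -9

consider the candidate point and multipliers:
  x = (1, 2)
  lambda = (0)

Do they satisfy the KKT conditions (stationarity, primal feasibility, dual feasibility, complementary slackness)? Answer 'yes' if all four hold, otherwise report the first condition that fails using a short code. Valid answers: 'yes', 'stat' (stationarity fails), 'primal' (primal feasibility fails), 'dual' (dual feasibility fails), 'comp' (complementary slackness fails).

Gradient of f: grad f(x) = Q x + c = (0, 0)
Constraint values g_i(x) = a_i^T x - b_i:
  g_1((1, 2)) = 2
Stationarity residual: grad f(x) + sum_i lambda_i a_i = (0, 0)
  -> stationarity OK
Primal feasibility (all g_i <= 0): FAILS
Dual feasibility (all lambda_i >= 0): OK
Complementary slackness (lambda_i * g_i(x) = 0 for all i): OK

Verdict: the first failing condition is primal_feasibility -> primal.

primal


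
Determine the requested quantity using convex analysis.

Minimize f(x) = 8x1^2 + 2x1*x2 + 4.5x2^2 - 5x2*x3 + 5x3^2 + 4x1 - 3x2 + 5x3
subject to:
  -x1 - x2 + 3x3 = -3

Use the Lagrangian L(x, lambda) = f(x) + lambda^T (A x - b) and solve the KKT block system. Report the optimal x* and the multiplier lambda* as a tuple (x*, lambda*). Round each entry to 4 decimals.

Form the Lagrangian:
  L(x, lambda) = (1/2) x^T Q x + c^T x + lambda^T (A x - b)
Stationarity (grad_x L = 0): Q x + c + A^T lambda = 0.
Primal feasibility: A x = b.

This gives the KKT block system:
  [ Q   A^T ] [ x     ]   [-c ]
  [ A    0  ] [ lambda ] = [ b ]

Solving the linear system:
  x*      = (-0.1346, -0.0205, -1.0517)
  lambda* = (1.8049)
  f(x*)   = -0.1605

x* = (-0.1346, -0.0205, -1.0517), lambda* = (1.8049)


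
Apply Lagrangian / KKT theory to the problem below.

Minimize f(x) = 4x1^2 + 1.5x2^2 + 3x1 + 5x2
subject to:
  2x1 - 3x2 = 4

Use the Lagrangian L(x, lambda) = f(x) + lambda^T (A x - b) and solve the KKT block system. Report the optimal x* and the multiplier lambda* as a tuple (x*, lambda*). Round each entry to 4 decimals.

Form the Lagrangian:
  L(x, lambda) = (1/2) x^T Q x + c^T x + lambda^T (A x - b)
Stationarity (grad_x L = 0): Q x + c + A^T lambda = 0.
Primal feasibility: A x = b.

This gives the KKT block system:
  [ Q   A^T ] [ x     ]   [-c ]
  [ A    0  ] [ lambda ] = [ b ]

Solving the linear system:
  x*      = (-0.3929, -1.5952)
  lambda* = (0.0714)
  f(x*)   = -4.7202

x* = (-0.3929, -1.5952), lambda* = (0.0714)


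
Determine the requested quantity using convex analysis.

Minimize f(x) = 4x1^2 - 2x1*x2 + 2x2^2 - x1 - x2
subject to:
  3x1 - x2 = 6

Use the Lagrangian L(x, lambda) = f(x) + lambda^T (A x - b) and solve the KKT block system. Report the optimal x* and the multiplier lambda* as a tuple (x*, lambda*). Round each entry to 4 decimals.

Form the Lagrangian:
  L(x, lambda) = (1/2) x^T Q x + c^T x + lambda^T (A x - b)
Stationarity (grad_x L = 0): Q x + c + A^T lambda = 0.
Primal feasibility: A x = b.

This gives the KKT block system:
  [ Q   A^T ] [ x     ]   [-c ]
  [ A    0  ] [ lambda ] = [ b ]

Solving the linear system:
  x*      = (2, 0)
  lambda* = (-5)
  f(x*)   = 14

x* = (2, 0), lambda* = (-5)


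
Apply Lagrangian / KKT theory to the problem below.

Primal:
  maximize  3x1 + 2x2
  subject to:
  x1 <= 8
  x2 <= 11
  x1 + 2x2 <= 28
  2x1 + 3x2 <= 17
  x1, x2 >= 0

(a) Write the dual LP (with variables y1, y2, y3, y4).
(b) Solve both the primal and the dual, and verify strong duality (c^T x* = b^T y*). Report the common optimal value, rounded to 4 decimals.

The standard primal-dual pair for 'max c^T x s.t. A x <= b, x >= 0' is:
  Dual:  min b^T y  s.t.  A^T y >= c,  y >= 0.

So the dual LP is:
  minimize  8y1 + 11y2 + 28y3 + 17y4
  subject to:
    y1 + y3 + 2y4 >= 3
    y2 + 2y3 + 3y4 >= 2
    y1, y2, y3, y4 >= 0

Solving the primal: x* = (8, 0.3333).
  primal value c^T x* = 24.6667.
Solving the dual: y* = (1.6667, 0, 0, 0.6667).
  dual value b^T y* = 24.6667.
Strong duality: c^T x* = b^T y*. Confirmed.

24.6667


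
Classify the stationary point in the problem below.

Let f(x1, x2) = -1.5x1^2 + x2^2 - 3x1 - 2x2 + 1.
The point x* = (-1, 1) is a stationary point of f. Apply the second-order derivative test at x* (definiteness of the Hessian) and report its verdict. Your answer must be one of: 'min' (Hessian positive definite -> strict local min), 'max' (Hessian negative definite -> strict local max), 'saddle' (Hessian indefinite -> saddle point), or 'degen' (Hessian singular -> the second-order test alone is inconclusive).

Compute the Hessian H = grad^2 f:
  H = [[-3, 0], [0, 2]]
Verify stationarity: grad f(x*) = H x* + g = (0, 0).
Eigenvalues of H: -3, 2.
Eigenvalues have mixed signs, so H is indefinite -> x* is a saddle point.

saddle


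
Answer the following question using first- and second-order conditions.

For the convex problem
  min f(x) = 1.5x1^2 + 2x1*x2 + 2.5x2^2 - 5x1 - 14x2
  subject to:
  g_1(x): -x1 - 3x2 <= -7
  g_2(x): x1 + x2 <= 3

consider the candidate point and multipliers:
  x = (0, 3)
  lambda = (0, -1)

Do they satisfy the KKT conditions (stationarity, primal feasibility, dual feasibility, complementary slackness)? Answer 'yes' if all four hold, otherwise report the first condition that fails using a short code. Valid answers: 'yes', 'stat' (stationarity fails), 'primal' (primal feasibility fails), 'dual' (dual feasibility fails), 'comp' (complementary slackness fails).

Gradient of f: grad f(x) = Q x + c = (1, 1)
Constraint values g_i(x) = a_i^T x - b_i:
  g_1((0, 3)) = -2
  g_2((0, 3)) = 0
Stationarity residual: grad f(x) + sum_i lambda_i a_i = (0, 0)
  -> stationarity OK
Primal feasibility (all g_i <= 0): OK
Dual feasibility (all lambda_i >= 0): FAILS
Complementary slackness (lambda_i * g_i(x) = 0 for all i): OK

Verdict: the first failing condition is dual_feasibility -> dual.

dual


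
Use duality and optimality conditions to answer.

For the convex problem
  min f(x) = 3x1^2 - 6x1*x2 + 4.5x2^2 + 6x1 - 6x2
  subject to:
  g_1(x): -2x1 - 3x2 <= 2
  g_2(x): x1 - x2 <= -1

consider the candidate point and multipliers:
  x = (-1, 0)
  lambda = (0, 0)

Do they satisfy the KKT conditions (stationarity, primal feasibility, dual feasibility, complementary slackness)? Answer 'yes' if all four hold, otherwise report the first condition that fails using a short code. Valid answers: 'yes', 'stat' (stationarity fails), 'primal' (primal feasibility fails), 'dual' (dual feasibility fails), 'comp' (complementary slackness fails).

Gradient of f: grad f(x) = Q x + c = (0, 0)
Constraint values g_i(x) = a_i^T x - b_i:
  g_1((-1, 0)) = 0
  g_2((-1, 0)) = 0
Stationarity residual: grad f(x) + sum_i lambda_i a_i = (0, 0)
  -> stationarity OK
Primal feasibility (all g_i <= 0): OK
Dual feasibility (all lambda_i >= 0): OK
Complementary slackness (lambda_i * g_i(x) = 0 for all i): OK

Verdict: yes, KKT holds.

yes


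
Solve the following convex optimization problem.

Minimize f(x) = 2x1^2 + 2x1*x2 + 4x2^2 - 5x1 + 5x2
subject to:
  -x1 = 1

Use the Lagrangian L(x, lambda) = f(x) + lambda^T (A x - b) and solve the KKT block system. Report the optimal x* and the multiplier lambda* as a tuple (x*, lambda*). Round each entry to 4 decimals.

Form the Lagrangian:
  L(x, lambda) = (1/2) x^T Q x + c^T x + lambda^T (A x - b)
Stationarity (grad_x L = 0): Q x + c + A^T lambda = 0.
Primal feasibility: A x = b.

This gives the KKT block system:
  [ Q   A^T ] [ x     ]   [-c ]
  [ A    0  ] [ lambda ] = [ b ]

Solving the linear system:
  x*      = (-1, -0.375)
  lambda* = (-9.75)
  f(x*)   = 6.4375

x* = (-1, -0.375), lambda* = (-9.75)


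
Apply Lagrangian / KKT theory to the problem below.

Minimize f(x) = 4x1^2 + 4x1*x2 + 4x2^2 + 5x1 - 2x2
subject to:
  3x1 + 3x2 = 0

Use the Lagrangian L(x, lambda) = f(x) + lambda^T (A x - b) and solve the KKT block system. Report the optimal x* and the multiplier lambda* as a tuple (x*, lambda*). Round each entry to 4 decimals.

Form the Lagrangian:
  L(x, lambda) = (1/2) x^T Q x + c^T x + lambda^T (A x - b)
Stationarity (grad_x L = 0): Q x + c + A^T lambda = 0.
Primal feasibility: A x = b.

This gives the KKT block system:
  [ Q   A^T ] [ x     ]   [-c ]
  [ A    0  ] [ lambda ] = [ b ]

Solving the linear system:
  x*      = (-0.875, 0.875)
  lambda* = (-0.5)
  f(x*)   = -3.0625

x* = (-0.875, 0.875), lambda* = (-0.5)


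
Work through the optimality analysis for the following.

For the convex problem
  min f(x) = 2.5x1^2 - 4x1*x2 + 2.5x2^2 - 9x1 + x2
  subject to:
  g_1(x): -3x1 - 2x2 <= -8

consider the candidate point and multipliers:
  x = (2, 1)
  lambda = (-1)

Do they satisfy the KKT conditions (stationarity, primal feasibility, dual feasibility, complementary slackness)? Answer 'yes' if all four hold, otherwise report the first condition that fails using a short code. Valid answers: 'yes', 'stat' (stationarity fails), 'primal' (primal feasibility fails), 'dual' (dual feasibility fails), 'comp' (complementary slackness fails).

Gradient of f: grad f(x) = Q x + c = (-3, -2)
Constraint values g_i(x) = a_i^T x - b_i:
  g_1((2, 1)) = 0
Stationarity residual: grad f(x) + sum_i lambda_i a_i = (0, 0)
  -> stationarity OK
Primal feasibility (all g_i <= 0): OK
Dual feasibility (all lambda_i >= 0): FAILS
Complementary slackness (lambda_i * g_i(x) = 0 for all i): OK

Verdict: the first failing condition is dual_feasibility -> dual.

dual


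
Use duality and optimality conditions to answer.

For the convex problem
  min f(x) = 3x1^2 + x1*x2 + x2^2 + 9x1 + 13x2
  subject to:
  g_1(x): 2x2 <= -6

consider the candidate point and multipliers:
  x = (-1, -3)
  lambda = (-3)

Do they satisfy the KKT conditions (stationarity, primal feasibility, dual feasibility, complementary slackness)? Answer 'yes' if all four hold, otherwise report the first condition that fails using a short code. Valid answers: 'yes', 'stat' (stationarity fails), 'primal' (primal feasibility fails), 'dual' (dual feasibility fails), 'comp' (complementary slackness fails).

Gradient of f: grad f(x) = Q x + c = (0, 6)
Constraint values g_i(x) = a_i^T x - b_i:
  g_1((-1, -3)) = 0
Stationarity residual: grad f(x) + sum_i lambda_i a_i = (0, 0)
  -> stationarity OK
Primal feasibility (all g_i <= 0): OK
Dual feasibility (all lambda_i >= 0): FAILS
Complementary slackness (lambda_i * g_i(x) = 0 for all i): OK

Verdict: the first failing condition is dual_feasibility -> dual.

dual


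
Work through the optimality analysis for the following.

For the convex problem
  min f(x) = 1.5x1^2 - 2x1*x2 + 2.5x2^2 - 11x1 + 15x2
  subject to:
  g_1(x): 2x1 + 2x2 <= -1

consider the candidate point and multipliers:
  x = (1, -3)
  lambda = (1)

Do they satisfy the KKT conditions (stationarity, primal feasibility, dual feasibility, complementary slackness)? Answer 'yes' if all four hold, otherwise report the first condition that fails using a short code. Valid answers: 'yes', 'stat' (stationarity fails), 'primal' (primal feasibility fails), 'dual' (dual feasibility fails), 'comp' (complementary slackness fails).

Gradient of f: grad f(x) = Q x + c = (-2, -2)
Constraint values g_i(x) = a_i^T x - b_i:
  g_1((1, -3)) = -3
Stationarity residual: grad f(x) + sum_i lambda_i a_i = (0, 0)
  -> stationarity OK
Primal feasibility (all g_i <= 0): OK
Dual feasibility (all lambda_i >= 0): OK
Complementary slackness (lambda_i * g_i(x) = 0 for all i): FAILS

Verdict: the first failing condition is complementary_slackness -> comp.

comp


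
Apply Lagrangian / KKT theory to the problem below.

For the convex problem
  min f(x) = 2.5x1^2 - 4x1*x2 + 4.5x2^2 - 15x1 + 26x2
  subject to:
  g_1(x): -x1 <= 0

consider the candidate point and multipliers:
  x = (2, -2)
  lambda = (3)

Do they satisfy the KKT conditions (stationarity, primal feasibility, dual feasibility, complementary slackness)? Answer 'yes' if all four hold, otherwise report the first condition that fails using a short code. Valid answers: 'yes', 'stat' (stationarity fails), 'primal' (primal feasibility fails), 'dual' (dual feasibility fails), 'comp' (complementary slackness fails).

Gradient of f: grad f(x) = Q x + c = (3, 0)
Constraint values g_i(x) = a_i^T x - b_i:
  g_1((2, -2)) = -2
Stationarity residual: grad f(x) + sum_i lambda_i a_i = (0, 0)
  -> stationarity OK
Primal feasibility (all g_i <= 0): OK
Dual feasibility (all lambda_i >= 0): OK
Complementary slackness (lambda_i * g_i(x) = 0 for all i): FAILS

Verdict: the first failing condition is complementary_slackness -> comp.

comp


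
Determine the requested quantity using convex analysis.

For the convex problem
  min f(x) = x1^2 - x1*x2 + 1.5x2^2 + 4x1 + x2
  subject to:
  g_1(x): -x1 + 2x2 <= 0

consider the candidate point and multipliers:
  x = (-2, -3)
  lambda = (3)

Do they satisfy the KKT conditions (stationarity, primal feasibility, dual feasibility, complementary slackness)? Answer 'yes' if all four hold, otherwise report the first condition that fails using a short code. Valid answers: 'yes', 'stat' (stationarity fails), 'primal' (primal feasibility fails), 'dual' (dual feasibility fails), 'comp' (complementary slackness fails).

Gradient of f: grad f(x) = Q x + c = (3, -6)
Constraint values g_i(x) = a_i^T x - b_i:
  g_1((-2, -3)) = -4
Stationarity residual: grad f(x) + sum_i lambda_i a_i = (0, 0)
  -> stationarity OK
Primal feasibility (all g_i <= 0): OK
Dual feasibility (all lambda_i >= 0): OK
Complementary slackness (lambda_i * g_i(x) = 0 for all i): FAILS

Verdict: the first failing condition is complementary_slackness -> comp.

comp


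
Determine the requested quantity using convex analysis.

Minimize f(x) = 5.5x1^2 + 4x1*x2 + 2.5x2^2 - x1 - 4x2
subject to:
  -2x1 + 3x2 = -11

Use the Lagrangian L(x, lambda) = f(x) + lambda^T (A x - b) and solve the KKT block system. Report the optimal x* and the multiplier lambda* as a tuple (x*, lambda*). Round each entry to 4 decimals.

Form the Lagrangian:
  L(x, lambda) = (1/2) x^T Q x + c^T x + lambda^T (A x - b)
Stationarity (grad_x L = 0): Q x + c + A^T lambda = 0.
Primal feasibility: A x = b.

This gives the KKT block system:
  [ Q   A^T ] [ x     ]   [-c ]
  [ A    0  ] [ lambda ] = [ b ]

Solving the linear system:
  x*      = (1.6467, -2.5689)
  lambda* = (3.4192)
  f(x*)   = 23.1198

x* = (1.6467, -2.5689), lambda* = (3.4192)


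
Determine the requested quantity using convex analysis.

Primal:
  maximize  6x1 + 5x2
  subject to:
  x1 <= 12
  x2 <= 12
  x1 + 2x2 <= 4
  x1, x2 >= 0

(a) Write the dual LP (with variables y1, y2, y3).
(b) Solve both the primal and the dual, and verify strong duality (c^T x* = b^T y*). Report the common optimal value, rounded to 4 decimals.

The standard primal-dual pair for 'max c^T x s.t. A x <= b, x >= 0' is:
  Dual:  min b^T y  s.t.  A^T y >= c,  y >= 0.

So the dual LP is:
  minimize  12y1 + 12y2 + 4y3
  subject to:
    y1 + y3 >= 6
    y2 + 2y3 >= 5
    y1, y2, y3 >= 0

Solving the primal: x* = (4, 0).
  primal value c^T x* = 24.
Solving the dual: y* = (0, 0, 6).
  dual value b^T y* = 24.
Strong duality: c^T x* = b^T y*. Confirmed.

24


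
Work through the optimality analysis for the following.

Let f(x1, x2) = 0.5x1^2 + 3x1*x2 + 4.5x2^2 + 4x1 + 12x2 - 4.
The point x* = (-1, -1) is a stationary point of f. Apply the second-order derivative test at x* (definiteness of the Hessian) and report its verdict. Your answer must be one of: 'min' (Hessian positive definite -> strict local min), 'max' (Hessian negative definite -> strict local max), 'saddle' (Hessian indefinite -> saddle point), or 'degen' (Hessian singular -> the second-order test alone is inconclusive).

Compute the Hessian H = grad^2 f:
  H = [[1, 3], [3, 9]]
Verify stationarity: grad f(x*) = H x* + g = (0, 0).
Eigenvalues of H: 0, 10.
H has a zero eigenvalue (singular; positive semidefinite but not definite), so H is neither positive definite, negative definite, nor indefinite. The second-order test alone is inconclusive -> degen.
(Indeed, f is constant along the null direction of H through x*, so x* is not a strict local extremum.)

degen


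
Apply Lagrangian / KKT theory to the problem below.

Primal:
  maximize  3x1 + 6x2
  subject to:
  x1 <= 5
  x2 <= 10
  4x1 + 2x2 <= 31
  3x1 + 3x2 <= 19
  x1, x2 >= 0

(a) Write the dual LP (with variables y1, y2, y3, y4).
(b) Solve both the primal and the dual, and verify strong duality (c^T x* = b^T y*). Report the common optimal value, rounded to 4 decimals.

The standard primal-dual pair for 'max c^T x s.t. A x <= b, x >= 0' is:
  Dual:  min b^T y  s.t.  A^T y >= c,  y >= 0.

So the dual LP is:
  minimize  5y1 + 10y2 + 31y3 + 19y4
  subject to:
    y1 + 4y3 + 3y4 >= 3
    y2 + 2y3 + 3y4 >= 6
    y1, y2, y3, y4 >= 0

Solving the primal: x* = (0, 6.3333).
  primal value c^T x* = 38.
Solving the dual: y* = (0, 0, 0, 2).
  dual value b^T y* = 38.
Strong duality: c^T x* = b^T y*. Confirmed.

38


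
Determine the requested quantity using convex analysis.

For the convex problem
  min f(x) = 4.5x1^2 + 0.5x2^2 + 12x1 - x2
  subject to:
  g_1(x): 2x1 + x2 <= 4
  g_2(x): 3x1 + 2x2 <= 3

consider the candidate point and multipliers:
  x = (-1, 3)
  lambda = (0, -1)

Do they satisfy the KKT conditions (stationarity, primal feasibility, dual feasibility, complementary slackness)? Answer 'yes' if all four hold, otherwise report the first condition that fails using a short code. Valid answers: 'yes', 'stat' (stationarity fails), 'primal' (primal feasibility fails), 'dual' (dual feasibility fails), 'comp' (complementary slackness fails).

Gradient of f: grad f(x) = Q x + c = (3, 2)
Constraint values g_i(x) = a_i^T x - b_i:
  g_1((-1, 3)) = -3
  g_2((-1, 3)) = 0
Stationarity residual: grad f(x) + sum_i lambda_i a_i = (0, 0)
  -> stationarity OK
Primal feasibility (all g_i <= 0): OK
Dual feasibility (all lambda_i >= 0): FAILS
Complementary slackness (lambda_i * g_i(x) = 0 for all i): OK

Verdict: the first failing condition is dual_feasibility -> dual.

dual


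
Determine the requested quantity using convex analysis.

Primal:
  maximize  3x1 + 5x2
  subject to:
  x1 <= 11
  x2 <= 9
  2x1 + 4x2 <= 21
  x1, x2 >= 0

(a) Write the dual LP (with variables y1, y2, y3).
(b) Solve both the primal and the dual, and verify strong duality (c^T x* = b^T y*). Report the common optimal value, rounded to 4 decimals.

The standard primal-dual pair for 'max c^T x s.t. A x <= b, x >= 0' is:
  Dual:  min b^T y  s.t.  A^T y >= c,  y >= 0.

So the dual LP is:
  minimize  11y1 + 9y2 + 21y3
  subject to:
    y1 + 2y3 >= 3
    y2 + 4y3 >= 5
    y1, y2, y3 >= 0

Solving the primal: x* = (10.5, 0).
  primal value c^T x* = 31.5.
Solving the dual: y* = (0, 0, 1.5).
  dual value b^T y* = 31.5.
Strong duality: c^T x* = b^T y*. Confirmed.

31.5


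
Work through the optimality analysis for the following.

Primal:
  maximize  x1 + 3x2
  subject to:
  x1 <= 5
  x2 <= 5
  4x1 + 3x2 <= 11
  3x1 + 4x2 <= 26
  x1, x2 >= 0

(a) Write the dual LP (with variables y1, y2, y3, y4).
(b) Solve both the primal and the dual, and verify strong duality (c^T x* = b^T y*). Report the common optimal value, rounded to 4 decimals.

The standard primal-dual pair for 'max c^T x s.t. A x <= b, x >= 0' is:
  Dual:  min b^T y  s.t.  A^T y >= c,  y >= 0.

So the dual LP is:
  minimize  5y1 + 5y2 + 11y3 + 26y4
  subject to:
    y1 + 4y3 + 3y4 >= 1
    y2 + 3y3 + 4y4 >= 3
    y1, y2, y3, y4 >= 0

Solving the primal: x* = (0, 3.6667).
  primal value c^T x* = 11.
Solving the dual: y* = (0, 0, 1, 0).
  dual value b^T y* = 11.
Strong duality: c^T x* = b^T y*. Confirmed.

11


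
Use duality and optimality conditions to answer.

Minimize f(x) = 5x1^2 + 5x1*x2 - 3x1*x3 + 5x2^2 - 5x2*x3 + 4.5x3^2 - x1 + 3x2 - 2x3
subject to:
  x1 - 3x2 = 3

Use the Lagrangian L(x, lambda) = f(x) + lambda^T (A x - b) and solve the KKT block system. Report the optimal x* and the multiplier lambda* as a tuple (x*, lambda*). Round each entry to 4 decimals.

Form the Lagrangian:
  L(x, lambda) = (1/2) x^T Q x + c^T x + lambda^T (A x - b)
Stationarity (grad_x L = 0): Q x + c + A^T lambda = 0.
Primal feasibility: A x = b.

This gives the KKT block system:
  [ Q   A^T ] [ x     ]   [-c ]
  [ A    0  ] [ lambda ] = [ b ]

Solving the linear system:
  x*      = (0.5637, -0.8121, -0.0411)
  lambda* = (-0.6992)
  f(x*)   = -0.4102

x* = (0.5637, -0.8121, -0.0411), lambda* = (-0.6992)


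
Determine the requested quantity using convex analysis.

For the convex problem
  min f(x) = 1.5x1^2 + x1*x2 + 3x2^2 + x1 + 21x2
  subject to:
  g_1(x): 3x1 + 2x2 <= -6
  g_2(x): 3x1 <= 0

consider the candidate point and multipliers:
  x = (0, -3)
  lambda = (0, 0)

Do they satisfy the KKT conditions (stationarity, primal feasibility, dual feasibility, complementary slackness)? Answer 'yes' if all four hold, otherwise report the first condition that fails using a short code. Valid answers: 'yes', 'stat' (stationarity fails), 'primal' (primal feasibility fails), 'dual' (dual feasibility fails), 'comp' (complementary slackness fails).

Gradient of f: grad f(x) = Q x + c = (-2, 3)
Constraint values g_i(x) = a_i^T x - b_i:
  g_1((0, -3)) = 0
  g_2((0, -3)) = 0
Stationarity residual: grad f(x) + sum_i lambda_i a_i = (-2, 3)
  -> stationarity FAILS
Primal feasibility (all g_i <= 0): OK
Dual feasibility (all lambda_i >= 0): OK
Complementary slackness (lambda_i * g_i(x) = 0 for all i): OK

Verdict: the first failing condition is stationarity -> stat.

stat


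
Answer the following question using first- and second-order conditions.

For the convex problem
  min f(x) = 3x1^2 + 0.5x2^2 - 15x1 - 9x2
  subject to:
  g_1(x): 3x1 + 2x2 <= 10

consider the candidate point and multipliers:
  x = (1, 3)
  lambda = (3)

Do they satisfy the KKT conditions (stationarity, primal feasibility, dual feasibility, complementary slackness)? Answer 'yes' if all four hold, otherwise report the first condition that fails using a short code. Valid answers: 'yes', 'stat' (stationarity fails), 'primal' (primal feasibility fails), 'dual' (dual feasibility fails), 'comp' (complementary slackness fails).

Gradient of f: grad f(x) = Q x + c = (-9, -6)
Constraint values g_i(x) = a_i^T x - b_i:
  g_1((1, 3)) = -1
Stationarity residual: grad f(x) + sum_i lambda_i a_i = (0, 0)
  -> stationarity OK
Primal feasibility (all g_i <= 0): OK
Dual feasibility (all lambda_i >= 0): OK
Complementary slackness (lambda_i * g_i(x) = 0 for all i): FAILS

Verdict: the first failing condition is complementary_slackness -> comp.

comp


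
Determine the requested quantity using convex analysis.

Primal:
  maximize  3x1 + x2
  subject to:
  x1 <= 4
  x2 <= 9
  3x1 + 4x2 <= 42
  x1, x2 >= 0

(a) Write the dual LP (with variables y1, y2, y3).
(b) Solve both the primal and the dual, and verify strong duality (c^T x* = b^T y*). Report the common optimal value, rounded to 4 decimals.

The standard primal-dual pair for 'max c^T x s.t. A x <= b, x >= 0' is:
  Dual:  min b^T y  s.t.  A^T y >= c,  y >= 0.

So the dual LP is:
  minimize  4y1 + 9y2 + 42y3
  subject to:
    y1 + 3y3 >= 3
    y2 + 4y3 >= 1
    y1, y2, y3 >= 0

Solving the primal: x* = (4, 7.5).
  primal value c^T x* = 19.5.
Solving the dual: y* = (2.25, 0, 0.25).
  dual value b^T y* = 19.5.
Strong duality: c^T x* = b^T y*. Confirmed.

19.5


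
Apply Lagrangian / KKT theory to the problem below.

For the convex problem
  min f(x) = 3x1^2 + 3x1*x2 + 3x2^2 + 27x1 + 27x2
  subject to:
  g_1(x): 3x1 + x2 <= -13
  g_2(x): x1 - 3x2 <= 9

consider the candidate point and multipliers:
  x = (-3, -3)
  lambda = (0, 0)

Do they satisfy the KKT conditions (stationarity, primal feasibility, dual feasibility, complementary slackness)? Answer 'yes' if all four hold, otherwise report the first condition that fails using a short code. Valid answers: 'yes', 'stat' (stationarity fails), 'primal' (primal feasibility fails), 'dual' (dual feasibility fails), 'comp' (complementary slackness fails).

Gradient of f: grad f(x) = Q x + c = (0, 0)
Constraint values g_i(x) = a_i^T x - b_i:
  g_1((-3, -3)) = 1
  g_2((-3, -3)) = -3
Stationarity residual: grad f(x) + sum_i lambda_i a_i = (0, 0)
  -> stationarity OK
Primal feasibility (all g_i <= 0): FAILS
Dual feasibility (all lambda_i >= 0): OK
Complementary slackness (lambda_i * g_i(x) = 0 for all i): OK

Verdict: the first failing condition is primal_feasibility -> primal.

primal


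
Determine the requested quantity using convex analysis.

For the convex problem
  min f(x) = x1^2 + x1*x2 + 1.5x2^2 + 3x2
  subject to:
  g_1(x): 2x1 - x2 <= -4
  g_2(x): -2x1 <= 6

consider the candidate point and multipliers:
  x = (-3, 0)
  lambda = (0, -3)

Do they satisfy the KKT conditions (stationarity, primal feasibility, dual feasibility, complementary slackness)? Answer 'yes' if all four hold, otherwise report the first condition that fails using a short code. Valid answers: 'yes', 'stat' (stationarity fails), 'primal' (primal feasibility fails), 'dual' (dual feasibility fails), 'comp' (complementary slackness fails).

Gradient of f: grad f(x) = Q x + c = (-6, 0)
Constraint values g_i(x) = a_i^T x - b_i:
  g_1((-3, 0)) = -2
  g_2((-3, 0)) = 0
Stationarity residual: grad f(x) + sum_i lambda_i a_i = (0, 0)
  -> stationarity OK
Primal feasibility (all g_i <= 0): OK
Dual feasibility (all lambda_i >= 0): FAILS
Complementary slackness (lambda_i * g_i(x) = 0 for all i): OK

Verdict: the first failing condition is dual_feasibility -> dual.

dual


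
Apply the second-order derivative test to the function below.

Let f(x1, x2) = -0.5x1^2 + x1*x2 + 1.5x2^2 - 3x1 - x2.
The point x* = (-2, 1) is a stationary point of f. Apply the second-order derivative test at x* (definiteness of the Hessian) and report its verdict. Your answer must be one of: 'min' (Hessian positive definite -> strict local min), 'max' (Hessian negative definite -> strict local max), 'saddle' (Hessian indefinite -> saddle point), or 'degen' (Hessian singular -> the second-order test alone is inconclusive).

Compute the Hessian H = grad^2 f:
  H = [[-1, 1], [1, 3]]
Verify stationarity: grad f(x*) = H x* + g = (0, 0).
Eigenvalues of H: -1.2361, 3.2361.
Eigenvalues have mixed signs, so H is indefinite -> x* is a saddle point.

saddle


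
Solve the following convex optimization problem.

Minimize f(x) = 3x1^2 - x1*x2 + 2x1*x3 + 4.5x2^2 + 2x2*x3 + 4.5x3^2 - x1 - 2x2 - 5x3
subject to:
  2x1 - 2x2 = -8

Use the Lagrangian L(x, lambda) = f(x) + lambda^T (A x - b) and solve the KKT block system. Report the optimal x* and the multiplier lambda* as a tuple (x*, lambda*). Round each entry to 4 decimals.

Form the Lagrangian:
  L(x, lambda) = (1/2) x^T Q x + c^T x + lambda^T (A x - b)
Stationarity (grad_x L = 0): Q x + c + A^T lambda = 0.
Primal feasibility: A x = b.

This gives the KKT block system:
  [ Q   A^T ] [ x     ]   [-c ]
  [ A    0  ] [ lambda ] = [ b ]

Solving the linear system:
  x*      = (-2.4653, 1.5347, 0.7624)
  lambda* = (7.901)
  f(x*)   = 29.396

x* = (-2.4653, 1.5347, 0.7624), lambda* = (7.901)


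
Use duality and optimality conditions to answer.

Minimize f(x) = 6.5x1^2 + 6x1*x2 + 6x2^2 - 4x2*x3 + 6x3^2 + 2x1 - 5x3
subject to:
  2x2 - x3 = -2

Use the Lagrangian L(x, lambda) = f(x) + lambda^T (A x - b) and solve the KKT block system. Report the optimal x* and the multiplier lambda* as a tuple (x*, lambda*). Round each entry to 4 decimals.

Form the Lagrangian:
  L(x, lambda) = (1/2) x^T Q x + c^T x + lambda^T (A x - b)
Stationarity (grad_x L = 0): Q x + c + A^T lambda = 0.
Primal feasibility: A x = b.

This gives the KKT block system:
  [ Q   A^T ] [ x     ]   [-c ]
  [ A    0  ] [ lambda ] = [ b ]

Solving the linear system:
  x*      = (0.1716, -0.7052, 0.5896)
  lambda* = (4.8955)
  f(x*)   = 3.5933

x* = (0.1716, -0.7052, 0.5896), lambda* = (4.8955)
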